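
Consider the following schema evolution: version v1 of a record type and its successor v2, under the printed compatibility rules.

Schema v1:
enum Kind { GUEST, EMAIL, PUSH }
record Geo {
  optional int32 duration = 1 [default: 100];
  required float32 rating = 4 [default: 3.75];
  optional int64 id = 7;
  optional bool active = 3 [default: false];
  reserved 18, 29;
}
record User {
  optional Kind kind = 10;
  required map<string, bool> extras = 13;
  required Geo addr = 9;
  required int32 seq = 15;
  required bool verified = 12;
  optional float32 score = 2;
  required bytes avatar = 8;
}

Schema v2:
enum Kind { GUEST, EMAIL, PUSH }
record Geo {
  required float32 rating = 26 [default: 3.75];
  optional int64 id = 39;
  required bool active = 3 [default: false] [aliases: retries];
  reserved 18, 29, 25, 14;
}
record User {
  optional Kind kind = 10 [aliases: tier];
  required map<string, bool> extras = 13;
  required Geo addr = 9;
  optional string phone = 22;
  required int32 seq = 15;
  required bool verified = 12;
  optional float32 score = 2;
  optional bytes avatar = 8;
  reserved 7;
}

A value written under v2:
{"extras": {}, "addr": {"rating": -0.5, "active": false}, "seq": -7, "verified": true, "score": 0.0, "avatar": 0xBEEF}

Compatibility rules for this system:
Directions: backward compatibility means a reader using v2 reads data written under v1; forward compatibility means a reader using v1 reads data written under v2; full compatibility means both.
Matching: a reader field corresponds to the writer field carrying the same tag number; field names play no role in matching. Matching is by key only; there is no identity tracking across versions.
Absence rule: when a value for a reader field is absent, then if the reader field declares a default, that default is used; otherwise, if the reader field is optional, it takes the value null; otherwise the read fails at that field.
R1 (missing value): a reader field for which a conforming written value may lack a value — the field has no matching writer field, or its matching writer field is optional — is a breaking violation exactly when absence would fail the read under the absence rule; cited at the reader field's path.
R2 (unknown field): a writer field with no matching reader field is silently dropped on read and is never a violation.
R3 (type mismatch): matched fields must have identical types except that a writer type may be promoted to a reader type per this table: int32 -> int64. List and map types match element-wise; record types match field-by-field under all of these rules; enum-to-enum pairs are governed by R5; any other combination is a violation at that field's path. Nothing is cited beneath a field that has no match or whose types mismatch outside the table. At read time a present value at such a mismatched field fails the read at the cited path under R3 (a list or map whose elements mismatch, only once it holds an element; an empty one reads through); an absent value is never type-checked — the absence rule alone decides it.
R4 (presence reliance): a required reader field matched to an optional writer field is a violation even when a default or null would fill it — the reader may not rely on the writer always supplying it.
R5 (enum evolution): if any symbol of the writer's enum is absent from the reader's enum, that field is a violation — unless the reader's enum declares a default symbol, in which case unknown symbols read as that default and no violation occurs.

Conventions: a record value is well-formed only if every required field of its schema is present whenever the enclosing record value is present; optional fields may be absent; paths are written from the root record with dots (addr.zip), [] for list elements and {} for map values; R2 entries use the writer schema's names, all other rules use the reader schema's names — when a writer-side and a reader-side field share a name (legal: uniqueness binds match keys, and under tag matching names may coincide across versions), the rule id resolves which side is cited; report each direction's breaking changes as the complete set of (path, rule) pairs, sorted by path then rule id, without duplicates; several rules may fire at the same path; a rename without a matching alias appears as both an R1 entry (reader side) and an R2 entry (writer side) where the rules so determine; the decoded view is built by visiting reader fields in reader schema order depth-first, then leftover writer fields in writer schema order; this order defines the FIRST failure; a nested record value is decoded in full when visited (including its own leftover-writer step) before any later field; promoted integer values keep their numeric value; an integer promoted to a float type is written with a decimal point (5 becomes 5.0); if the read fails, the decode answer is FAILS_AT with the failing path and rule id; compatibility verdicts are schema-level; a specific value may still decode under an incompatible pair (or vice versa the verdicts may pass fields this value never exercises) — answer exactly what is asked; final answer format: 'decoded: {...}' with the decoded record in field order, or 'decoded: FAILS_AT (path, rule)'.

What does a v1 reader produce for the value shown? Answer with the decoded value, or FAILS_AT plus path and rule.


decoded: {"kind": null, "extras": {}, "addr": {"duration": 100, "rating": 3.75, "id": null, "active": false}, "seq": -7, "verified": true, "score": 0.0, "avatar": 0xBEEF}

each type pair in User: writer, then reader
decode (reader v1):
  kind := null (absent, optional -> null)
  extras := {}
  addr.duration := 100 (absent -> default)
  addr.rating := 3.75 (absent -> default)
  addr.id := null (absent, optional -> null)
  addr.active := false
  writer addr.rating: unknown -> dropped
  seq := -7
  verified := true
  score := 0.0
  avatar := 0xBEEF
  => decoded: {"kind": null, "extras": {}, "addr": {"duration": 100, "rating": 3.75, "id": null, "active": false}, "seq": -7, "verified": true, "score": 0.0, "avatar": 0xBEEF}
diffs on User not affecting the asked answer:
  added field phone to record User: optional string, tag 22 (in v2 it sits immediately before seq) -> inert under this dialect — no rule fires on User and the result does not move
  field active in record Geo: optional changed to required -> matters for User compatibility verdicts, not for this value's decode
  removed field duration from record Geo -> inert under this dialect — no rule fires on User and the result does not move
  field avatar in record User: required changed to optional -> matters for User compatibility verdicts, not for this value's decode
  field id in record Geo: tag 7 changed to 39 -> inert under this dialect — no rule fires on User and the result does not move


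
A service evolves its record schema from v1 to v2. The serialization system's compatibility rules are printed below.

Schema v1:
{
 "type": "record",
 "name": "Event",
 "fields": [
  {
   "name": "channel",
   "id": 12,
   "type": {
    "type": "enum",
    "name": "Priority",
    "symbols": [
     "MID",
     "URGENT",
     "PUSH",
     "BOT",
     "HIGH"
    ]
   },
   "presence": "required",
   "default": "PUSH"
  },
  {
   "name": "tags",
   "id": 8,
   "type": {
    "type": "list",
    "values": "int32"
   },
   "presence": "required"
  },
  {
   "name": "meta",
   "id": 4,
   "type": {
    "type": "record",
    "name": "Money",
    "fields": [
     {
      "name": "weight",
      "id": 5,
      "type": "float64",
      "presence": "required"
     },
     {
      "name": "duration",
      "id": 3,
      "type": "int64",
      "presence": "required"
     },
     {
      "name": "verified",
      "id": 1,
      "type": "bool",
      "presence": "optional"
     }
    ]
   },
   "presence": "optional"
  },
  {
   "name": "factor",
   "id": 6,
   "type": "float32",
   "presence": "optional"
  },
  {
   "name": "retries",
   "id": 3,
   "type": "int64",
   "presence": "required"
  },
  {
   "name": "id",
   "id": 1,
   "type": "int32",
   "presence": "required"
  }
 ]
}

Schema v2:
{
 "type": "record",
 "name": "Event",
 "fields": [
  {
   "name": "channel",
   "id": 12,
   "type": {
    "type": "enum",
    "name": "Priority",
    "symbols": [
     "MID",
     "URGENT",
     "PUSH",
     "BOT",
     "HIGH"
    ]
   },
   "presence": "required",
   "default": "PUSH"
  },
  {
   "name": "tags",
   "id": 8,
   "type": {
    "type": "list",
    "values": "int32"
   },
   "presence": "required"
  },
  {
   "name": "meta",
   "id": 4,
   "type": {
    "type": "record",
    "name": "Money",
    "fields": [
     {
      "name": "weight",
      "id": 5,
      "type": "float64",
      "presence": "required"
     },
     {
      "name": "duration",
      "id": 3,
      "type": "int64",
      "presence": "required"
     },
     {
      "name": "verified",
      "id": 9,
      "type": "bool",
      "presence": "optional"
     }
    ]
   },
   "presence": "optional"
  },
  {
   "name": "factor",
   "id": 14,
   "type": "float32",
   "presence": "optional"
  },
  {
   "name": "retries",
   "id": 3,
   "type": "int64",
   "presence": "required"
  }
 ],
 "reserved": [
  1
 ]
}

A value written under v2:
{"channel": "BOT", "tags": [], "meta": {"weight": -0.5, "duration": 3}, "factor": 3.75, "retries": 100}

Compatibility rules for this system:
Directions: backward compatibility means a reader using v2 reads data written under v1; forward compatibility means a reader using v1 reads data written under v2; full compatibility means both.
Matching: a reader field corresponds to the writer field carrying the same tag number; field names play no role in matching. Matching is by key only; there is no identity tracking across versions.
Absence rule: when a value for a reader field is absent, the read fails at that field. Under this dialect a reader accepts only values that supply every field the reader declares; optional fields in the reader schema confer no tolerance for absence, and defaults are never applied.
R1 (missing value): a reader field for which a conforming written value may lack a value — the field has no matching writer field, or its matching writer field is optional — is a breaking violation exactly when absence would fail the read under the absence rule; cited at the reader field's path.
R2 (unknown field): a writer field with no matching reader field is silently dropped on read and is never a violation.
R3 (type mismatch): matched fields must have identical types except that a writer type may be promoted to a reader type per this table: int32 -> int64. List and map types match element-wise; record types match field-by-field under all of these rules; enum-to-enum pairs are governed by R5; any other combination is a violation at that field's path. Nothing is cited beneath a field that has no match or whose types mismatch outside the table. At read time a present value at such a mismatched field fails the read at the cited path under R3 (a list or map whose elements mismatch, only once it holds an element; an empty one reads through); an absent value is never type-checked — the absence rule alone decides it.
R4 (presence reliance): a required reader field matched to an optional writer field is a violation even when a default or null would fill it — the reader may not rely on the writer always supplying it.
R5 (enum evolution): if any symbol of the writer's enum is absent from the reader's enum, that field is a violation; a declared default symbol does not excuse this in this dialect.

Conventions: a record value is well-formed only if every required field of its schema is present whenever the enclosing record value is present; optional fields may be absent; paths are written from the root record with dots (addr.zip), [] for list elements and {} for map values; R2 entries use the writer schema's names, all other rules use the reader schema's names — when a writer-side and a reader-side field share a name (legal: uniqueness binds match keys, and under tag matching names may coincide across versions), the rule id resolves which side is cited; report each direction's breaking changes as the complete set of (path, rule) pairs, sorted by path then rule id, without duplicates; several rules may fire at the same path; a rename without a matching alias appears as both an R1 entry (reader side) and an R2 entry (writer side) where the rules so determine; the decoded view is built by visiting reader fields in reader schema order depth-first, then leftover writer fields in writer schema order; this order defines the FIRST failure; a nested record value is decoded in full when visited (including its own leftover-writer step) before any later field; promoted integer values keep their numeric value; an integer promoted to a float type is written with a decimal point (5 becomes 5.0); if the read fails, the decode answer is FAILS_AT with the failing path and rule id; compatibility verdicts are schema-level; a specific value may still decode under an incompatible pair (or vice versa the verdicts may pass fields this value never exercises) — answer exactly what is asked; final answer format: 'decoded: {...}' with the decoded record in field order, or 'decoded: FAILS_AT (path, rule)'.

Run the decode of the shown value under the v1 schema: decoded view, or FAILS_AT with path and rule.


the writer's type comes first in each Event pair
migrating the Event value to v1:
  channel := "BOT"
  tags := []
  meta.weight := -0.5
  meta.duration := 3
  read fails at meta.verified under R1 (no fill)
  => FAILS_AT (meta.verified, R1)
remaining Event differences; none change what is asked:
  removed field id from record Event (its key 1 joins the reserved list) -> affects the rule determinations only; this particular Event value decodes identically
  field factor in record Event: tag 6 changed to 14 -> triggers nothing under the printed rules; the Event answer is the same either way

decoded: FAILS_AT (meta.verified, R1)


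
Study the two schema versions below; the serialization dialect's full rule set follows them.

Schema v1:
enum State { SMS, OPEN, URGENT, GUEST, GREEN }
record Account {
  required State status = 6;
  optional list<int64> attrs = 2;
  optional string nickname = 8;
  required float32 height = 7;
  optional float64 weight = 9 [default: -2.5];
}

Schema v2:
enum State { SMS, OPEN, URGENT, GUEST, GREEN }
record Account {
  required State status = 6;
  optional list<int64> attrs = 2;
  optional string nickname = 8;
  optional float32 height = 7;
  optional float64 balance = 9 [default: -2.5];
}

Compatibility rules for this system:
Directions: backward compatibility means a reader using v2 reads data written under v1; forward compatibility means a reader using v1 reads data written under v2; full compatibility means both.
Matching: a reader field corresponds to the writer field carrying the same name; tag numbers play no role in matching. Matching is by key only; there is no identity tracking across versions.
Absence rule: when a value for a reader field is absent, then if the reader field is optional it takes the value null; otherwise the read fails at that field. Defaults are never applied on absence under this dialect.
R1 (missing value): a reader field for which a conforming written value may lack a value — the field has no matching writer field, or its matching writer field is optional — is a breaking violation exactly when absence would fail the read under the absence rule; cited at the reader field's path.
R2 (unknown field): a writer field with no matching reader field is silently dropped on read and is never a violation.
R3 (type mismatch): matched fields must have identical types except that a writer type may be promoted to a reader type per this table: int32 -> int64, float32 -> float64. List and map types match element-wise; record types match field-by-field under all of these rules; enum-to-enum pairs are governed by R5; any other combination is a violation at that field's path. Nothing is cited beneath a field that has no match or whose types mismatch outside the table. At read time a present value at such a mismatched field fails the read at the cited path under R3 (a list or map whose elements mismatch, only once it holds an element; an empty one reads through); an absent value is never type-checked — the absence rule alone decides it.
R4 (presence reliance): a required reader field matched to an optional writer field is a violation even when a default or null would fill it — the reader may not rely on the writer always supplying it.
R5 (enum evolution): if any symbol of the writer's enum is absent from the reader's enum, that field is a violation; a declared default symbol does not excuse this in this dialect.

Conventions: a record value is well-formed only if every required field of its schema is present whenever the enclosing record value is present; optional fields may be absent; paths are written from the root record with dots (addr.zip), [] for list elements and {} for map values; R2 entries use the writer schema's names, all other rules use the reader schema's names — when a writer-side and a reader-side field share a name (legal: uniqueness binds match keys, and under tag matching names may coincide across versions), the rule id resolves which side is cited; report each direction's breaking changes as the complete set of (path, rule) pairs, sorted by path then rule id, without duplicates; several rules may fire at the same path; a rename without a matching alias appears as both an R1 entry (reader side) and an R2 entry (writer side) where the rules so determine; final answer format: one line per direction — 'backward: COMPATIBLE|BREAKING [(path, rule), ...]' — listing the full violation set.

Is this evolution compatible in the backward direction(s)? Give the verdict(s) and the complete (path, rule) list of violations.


in Account below, arrows point writer -> reader
backward analysis of Account with v2 as reader and v1 as writer:
  status: State -> State, writer required; from status
  attrs: list<int64> -> list<int64>, writer optional; from attrs
  nickname: string -> string, writer optional; from nickname
  height: float32 -> float32, writer required; from height
  balance has no writer counterpart
  weight (writer side), unknown to reader
  => no violations; backward on Account: COMPATIBLE
remaining Account differences; none change what is asked:
  field height in record Account: required changed to optional -> matters only for Account's forward compatibility — outside the asked direction
  renamed field weight to balance in record Account -> inert for the asked Account verdict: nothing fires

backward: COMPATIBLE []


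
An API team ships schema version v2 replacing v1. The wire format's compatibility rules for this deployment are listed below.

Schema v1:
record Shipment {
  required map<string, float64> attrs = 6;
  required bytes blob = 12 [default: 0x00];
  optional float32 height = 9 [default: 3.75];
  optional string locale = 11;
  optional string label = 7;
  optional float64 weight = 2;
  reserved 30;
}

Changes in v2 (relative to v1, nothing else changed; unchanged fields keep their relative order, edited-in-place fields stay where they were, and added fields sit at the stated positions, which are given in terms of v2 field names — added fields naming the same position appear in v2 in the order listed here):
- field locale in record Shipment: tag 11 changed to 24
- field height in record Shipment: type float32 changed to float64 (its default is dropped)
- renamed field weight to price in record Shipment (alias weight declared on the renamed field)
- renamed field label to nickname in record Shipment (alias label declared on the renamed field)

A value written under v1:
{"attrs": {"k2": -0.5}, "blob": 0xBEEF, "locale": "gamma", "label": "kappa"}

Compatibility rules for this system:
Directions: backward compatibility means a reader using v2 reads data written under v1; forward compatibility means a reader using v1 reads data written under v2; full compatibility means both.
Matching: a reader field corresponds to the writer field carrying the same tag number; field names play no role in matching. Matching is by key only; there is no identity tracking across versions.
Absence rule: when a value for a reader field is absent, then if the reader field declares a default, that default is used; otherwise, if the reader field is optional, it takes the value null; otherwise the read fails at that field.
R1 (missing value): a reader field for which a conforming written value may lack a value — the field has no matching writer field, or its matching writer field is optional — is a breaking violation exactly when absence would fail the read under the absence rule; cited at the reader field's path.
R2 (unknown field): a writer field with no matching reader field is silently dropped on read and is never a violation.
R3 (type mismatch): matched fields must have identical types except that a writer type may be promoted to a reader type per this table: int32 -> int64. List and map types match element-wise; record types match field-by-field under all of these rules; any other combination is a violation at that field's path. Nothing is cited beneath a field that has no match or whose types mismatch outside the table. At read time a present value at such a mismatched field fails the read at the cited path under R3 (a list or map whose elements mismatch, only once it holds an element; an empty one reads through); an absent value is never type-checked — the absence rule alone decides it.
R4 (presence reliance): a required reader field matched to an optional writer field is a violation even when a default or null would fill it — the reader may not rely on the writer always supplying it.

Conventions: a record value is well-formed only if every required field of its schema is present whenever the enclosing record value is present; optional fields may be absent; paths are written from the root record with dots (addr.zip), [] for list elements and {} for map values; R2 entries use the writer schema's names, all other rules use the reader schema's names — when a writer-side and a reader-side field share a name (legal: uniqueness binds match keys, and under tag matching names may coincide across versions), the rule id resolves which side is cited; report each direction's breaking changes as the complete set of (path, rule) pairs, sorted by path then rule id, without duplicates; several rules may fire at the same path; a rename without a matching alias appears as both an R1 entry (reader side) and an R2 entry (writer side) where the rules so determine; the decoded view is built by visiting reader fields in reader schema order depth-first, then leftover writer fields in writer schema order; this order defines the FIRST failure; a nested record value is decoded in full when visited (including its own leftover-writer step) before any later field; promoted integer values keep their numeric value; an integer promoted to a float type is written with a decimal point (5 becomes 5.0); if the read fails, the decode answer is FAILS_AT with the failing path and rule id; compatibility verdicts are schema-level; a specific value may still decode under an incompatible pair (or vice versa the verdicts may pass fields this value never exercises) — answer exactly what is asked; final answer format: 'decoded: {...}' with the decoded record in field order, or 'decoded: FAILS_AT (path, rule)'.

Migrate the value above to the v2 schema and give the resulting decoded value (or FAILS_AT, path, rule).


decoded: {"attrs": {"k2": -0.5}, "blob": 0xBEEF, "height": null, "locale": null, "nickname": "kappa", "price": null}

in Shipment below, arrows point writer -> reader
decoding the Shipment value with the v2 reader:
  attrs := {"k2": -0.5}
  blob := 0xBEEF
  height := null (not supplied -> null)
  locale := null (not supplied -> null)
  nickname := "kappa" (from writer label)
  price := null (not supplied -> null)
  writer locale: unmatched, discarded
  => decoded: {"attrs": {"k2": -0.5}, "blob": 0xBEEF, "height": null, "locale": null, "nickname": "kappa", "price": null}


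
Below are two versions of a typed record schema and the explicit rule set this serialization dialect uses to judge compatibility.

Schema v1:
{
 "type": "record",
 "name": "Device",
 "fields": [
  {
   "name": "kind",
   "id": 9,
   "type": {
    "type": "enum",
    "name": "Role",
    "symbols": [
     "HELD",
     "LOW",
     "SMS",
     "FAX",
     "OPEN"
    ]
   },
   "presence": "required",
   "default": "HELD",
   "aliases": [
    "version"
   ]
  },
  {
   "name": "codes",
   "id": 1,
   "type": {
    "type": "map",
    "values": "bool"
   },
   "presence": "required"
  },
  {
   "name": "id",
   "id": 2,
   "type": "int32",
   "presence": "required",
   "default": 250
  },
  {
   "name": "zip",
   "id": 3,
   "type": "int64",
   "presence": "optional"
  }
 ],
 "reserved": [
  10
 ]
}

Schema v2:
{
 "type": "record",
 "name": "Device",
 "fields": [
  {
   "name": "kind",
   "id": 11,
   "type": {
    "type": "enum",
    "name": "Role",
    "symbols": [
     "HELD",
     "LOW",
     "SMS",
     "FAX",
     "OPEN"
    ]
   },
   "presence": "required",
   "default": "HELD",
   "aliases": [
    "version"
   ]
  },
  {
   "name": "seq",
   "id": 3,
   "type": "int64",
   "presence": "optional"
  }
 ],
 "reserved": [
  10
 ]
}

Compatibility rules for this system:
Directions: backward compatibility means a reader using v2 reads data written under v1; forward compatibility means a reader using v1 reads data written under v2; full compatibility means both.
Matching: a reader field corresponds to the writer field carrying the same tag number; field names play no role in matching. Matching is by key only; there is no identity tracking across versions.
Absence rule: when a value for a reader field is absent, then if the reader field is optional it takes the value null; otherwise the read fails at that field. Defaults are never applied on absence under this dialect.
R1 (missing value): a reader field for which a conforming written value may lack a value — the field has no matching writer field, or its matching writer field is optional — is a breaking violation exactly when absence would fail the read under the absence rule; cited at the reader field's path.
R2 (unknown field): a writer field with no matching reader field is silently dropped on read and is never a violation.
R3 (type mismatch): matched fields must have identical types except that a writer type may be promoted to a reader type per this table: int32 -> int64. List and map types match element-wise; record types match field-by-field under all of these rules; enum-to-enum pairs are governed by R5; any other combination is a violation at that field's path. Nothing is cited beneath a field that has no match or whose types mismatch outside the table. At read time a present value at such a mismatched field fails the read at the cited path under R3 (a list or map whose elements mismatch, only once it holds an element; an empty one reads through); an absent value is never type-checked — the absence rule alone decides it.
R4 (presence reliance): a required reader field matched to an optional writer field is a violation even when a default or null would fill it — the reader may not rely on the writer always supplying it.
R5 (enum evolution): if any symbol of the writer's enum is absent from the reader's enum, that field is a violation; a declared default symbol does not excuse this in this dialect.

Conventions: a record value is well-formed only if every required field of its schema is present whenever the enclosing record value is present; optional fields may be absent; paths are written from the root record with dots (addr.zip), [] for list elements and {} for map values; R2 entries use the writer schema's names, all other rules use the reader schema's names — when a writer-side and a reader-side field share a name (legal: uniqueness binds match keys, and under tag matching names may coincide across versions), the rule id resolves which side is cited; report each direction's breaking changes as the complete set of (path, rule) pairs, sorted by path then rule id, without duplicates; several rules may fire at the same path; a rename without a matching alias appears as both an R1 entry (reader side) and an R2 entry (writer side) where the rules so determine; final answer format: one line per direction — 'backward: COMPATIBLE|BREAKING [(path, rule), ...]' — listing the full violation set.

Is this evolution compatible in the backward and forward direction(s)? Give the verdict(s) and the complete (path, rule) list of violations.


backward: BREAKING [(kind, R1)]; forward: BREAKING [(codes, R1), (id, R1), (kind, R1)]

each type pair in Device: writer, then reader
backward analysis of Device with v2 as reader and v1 as writer:
  kind: no writer match
  writer optional, int64 -> int64: reader seq maps from writer zip
  writer kind: unknown to reader
  writer codes: unknown to reader
  writer id: unknown to reader
  rule R1 violated at kind
  => 1 violation(s): backward is BREAKING for Device
forward analysis of Device with v1 as reader and v2 as writer:
  kind: no writer match
  codes: no writer match
  id: no writer match
  writer optional, int64 -> int64: reader zip maps from writer seq
  writer kind: unknown to reader
  rule R1 violated at codes
  rule R1 violated at id
  rule R1 violated at kind
  => 3 violation(s): forward is BREAKING for Device


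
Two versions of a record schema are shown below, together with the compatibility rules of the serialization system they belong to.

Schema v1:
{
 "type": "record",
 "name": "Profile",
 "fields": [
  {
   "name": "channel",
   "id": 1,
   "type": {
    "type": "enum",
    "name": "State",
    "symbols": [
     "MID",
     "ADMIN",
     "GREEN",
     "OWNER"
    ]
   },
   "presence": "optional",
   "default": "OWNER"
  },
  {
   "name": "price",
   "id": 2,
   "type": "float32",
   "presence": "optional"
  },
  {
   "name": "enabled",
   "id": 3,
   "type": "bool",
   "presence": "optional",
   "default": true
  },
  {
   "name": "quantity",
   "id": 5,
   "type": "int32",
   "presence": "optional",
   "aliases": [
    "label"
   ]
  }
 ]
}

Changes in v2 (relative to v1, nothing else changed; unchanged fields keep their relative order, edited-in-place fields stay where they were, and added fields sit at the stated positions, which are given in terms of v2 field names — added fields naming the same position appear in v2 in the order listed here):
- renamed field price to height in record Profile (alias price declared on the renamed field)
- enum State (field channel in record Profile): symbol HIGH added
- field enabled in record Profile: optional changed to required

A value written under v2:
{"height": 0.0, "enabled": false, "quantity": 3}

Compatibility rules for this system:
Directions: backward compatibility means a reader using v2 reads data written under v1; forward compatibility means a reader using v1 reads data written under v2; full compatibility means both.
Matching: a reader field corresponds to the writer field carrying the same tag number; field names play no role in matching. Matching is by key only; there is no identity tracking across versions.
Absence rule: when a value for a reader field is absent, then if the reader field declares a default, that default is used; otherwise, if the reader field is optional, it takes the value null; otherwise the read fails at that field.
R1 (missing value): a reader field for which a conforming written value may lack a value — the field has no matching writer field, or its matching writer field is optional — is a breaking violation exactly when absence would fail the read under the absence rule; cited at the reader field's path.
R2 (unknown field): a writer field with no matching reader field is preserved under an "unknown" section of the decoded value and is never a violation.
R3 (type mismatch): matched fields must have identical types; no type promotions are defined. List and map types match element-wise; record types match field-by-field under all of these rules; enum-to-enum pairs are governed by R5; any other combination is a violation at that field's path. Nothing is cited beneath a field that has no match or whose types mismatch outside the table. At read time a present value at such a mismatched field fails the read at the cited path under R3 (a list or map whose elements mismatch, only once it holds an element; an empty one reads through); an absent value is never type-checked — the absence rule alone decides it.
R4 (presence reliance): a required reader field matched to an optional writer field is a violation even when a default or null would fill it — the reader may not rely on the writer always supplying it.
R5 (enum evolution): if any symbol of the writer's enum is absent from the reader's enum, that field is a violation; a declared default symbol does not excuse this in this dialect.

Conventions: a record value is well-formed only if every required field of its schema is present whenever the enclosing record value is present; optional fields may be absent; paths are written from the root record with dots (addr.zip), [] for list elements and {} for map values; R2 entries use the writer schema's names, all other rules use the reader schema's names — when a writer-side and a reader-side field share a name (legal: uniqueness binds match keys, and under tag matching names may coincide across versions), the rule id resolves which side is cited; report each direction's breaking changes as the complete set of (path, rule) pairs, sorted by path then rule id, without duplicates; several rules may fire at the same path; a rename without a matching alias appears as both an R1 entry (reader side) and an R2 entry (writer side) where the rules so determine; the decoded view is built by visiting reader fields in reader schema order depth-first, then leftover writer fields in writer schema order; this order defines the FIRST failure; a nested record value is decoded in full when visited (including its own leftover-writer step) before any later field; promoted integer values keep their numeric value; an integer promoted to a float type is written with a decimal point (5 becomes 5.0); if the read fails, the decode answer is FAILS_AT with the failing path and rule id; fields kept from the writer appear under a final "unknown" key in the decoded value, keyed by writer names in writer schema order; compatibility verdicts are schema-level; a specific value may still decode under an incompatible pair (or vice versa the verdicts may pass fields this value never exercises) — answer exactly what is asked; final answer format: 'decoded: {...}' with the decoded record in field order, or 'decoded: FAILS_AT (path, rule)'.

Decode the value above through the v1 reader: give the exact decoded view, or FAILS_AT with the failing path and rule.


the writer's type comes first in each Profile pair
decoding the Profile value with the v1 reader:
  channel := "OWNER" (absent -> default)
  price := 0.0 (from writer height)
  enabled := false
  quantity := 3
  => decoded: {"channel": "OWNER", "price": 0.0, "enabled": false, "quantity": 3}
remaining Profile differences; none change what is asked:
  renamed field price to height in record Profile (alias price declared on the renamed field) -> triggers nothing under the printed rules; the Profile answer is the same either way
  enum State (field channel in record Profile): symbol HIGH added -> matters for Profile compatibility verdicts, not for this value's decode
  field enabled in record Profile: optional changed to required -> matters for Profile compatibility verdicts, not for this value's decode

decoded: {"channel": "OWNER", "price": 0.0, "enabled": false, "quantity": 3}


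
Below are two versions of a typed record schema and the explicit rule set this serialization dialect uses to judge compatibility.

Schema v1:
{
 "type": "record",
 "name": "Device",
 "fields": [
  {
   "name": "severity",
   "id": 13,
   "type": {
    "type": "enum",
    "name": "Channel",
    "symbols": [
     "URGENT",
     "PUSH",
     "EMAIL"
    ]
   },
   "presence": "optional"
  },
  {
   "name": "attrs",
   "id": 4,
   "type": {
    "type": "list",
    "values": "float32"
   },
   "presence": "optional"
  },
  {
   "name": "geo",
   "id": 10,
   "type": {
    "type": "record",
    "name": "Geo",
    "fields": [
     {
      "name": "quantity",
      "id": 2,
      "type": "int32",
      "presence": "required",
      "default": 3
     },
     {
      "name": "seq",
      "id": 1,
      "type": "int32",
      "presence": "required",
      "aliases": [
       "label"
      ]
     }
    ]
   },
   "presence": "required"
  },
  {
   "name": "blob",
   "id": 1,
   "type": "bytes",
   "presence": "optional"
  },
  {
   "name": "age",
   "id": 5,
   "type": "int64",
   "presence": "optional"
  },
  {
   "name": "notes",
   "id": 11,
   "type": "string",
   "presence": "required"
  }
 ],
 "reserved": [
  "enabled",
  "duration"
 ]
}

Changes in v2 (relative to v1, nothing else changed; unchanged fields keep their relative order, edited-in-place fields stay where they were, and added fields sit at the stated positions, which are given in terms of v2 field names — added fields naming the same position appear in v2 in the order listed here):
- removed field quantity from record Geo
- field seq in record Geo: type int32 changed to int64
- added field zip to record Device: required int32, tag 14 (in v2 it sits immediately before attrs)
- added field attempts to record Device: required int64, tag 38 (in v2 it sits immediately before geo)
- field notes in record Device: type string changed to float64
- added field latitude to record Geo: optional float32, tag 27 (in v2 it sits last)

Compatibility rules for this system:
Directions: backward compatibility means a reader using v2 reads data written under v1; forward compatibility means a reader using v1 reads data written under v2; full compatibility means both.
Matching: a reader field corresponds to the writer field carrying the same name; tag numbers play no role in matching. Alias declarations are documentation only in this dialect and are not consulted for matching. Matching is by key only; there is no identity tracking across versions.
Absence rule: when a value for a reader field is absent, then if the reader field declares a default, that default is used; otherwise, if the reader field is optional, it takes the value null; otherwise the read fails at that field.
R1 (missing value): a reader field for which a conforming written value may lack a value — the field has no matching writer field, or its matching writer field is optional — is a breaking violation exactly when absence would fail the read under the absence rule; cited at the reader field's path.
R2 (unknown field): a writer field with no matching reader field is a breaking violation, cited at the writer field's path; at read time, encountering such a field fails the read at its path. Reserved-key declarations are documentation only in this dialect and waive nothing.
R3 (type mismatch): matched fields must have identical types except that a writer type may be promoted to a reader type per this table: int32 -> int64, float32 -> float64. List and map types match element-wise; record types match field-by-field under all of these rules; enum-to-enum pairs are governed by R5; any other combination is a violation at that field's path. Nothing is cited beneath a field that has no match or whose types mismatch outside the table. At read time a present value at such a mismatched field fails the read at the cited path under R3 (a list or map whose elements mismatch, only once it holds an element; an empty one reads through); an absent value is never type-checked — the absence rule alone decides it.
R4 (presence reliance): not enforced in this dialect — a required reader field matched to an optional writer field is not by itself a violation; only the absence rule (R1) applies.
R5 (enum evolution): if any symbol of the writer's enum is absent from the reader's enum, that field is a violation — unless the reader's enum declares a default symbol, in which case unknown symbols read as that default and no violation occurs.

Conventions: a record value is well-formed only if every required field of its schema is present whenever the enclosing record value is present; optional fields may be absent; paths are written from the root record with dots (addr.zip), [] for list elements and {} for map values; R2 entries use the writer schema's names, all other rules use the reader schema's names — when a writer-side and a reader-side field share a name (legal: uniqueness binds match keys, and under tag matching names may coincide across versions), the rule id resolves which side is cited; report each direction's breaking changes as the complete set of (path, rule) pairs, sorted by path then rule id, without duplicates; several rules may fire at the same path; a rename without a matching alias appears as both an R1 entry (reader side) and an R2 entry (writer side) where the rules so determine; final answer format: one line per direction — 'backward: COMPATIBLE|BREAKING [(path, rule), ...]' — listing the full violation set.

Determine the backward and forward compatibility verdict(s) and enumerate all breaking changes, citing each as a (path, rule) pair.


backward: BREAKING [(attempts, R1), (geo.quantity, R2), (notes, R3), (zip, R1)]; forward: BREAKING [(attempts, R2), (geo.latitude, R2), (geo.seq, R3), (notes, R3), (zip, R2)]

each type pair in Device: writer, then reader
checking backward for Device: reader v2 against writer v1:
  severity: paired with writer severity (Channel -> Channel; writer optional)
  zip: no writer-side match
  attrs: paired with writer attrs (list<float32> -> list<float32>; writer optional)
  attempts: no writer-side match
  geo: paired with writer geo (Geo -> Geo; writer required)
  blob: paired with writer blob (bytes -> bytes; writer optional)
  age: paired with writer age (int64 -> int64; writer optional)
  notes: paired with writer notes (string -> float64; writer required)
  geo.seq: paired with writer geo.seq (int32 -> int64; writer required)
  geo.latitude: no writer-side match
  writer field geo.quantity has no reader counterpart
  R1 fires at attempts
  R2 fires at geo.quantity
  R3 fires at notes
  R1 fires at zip
  => 4 violation(s): backward is BREAKING for Device
checking forward for Device: reader v1 against writer v2:
  severity: paired with writer severity (Channel -> Channel; writer optional)
  attrs: paired with writer attrs (list<float32> -> list<float32>; writer optional)
  geo: paired with writer geo (Geo -> Geo; writer required)
  blob: paired with writer blob (bytes -> bytes; writer optional)
  age: paired with writer age (int64 -> int64; writer optional)
  notes: paired with writer notes (float64 -> string; writer required)
  writer field zip has no reader counterpart
  writer field attempts has no reader counterpart
  geo.quantity: no writer-side match
  geo.seq: paired with writer geo.seq (int64 -> int32; writer required)
  writer field geo.latitude has no reader counterpart
  R2 fires at attempts
  R2 fires at geo.latitude
  R3 fires at geo.seq
  R3 fires at notes
  R2 fires at zip
  => 5 violation(s): forward is BREAKING for Device
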